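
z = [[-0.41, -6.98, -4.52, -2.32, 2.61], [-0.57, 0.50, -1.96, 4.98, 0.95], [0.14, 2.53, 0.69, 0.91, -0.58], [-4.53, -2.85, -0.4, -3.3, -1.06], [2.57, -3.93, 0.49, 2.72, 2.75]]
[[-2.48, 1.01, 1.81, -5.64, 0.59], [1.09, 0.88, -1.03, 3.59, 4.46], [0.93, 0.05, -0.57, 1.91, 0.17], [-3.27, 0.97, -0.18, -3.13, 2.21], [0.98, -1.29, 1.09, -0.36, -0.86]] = z@[[0.27, -0.34, 0.17, -0.06, -0.87], [0.34, 0.22, -0.07, 0.4, -0.05], [0.12, -0.33, 0.03, 0.09, -0.41], [0.19, -0.07, -0.24, 0.76, 0.67], [0.38, 0.29, 0.37, -0.27, -0.16]]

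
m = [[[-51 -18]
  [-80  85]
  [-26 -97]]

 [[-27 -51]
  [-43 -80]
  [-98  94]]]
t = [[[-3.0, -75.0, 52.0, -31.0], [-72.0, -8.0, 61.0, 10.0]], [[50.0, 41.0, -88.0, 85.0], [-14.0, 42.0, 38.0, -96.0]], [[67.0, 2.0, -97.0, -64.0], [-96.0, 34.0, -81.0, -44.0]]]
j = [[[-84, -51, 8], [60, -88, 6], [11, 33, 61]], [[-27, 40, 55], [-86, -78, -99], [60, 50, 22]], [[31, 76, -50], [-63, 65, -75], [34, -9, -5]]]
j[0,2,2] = 61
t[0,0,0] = -3.0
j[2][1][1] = 65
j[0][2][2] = 61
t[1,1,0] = -14.0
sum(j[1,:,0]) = -53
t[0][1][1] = -8.0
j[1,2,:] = [60, 50, 22]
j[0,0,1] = -51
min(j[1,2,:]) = 22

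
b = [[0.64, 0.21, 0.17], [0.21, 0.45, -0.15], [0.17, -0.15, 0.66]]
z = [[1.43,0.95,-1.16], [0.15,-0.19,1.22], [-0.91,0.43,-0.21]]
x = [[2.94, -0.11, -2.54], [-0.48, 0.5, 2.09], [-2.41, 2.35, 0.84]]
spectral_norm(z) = 2.22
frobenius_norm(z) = 2.63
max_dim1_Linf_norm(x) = 2.94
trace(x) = 4.28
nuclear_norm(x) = 8.42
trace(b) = 1.75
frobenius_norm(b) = 1.11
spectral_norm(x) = 5.10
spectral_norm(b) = 0.83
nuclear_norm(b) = 1.75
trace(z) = 1.03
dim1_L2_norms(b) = [0.69, 0.52, 0.7]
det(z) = -1.59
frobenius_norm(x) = 5.66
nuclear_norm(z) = 4.07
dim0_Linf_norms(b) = [0.64, 0.45, 0.66]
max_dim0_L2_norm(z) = 1.7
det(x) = -12.89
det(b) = 0.12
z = x @ b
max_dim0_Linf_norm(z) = 1.43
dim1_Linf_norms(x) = [2.94, 2.09, 2.41]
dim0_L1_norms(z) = [2.49, 1.57, 2.59]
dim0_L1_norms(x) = [5.83, 2.96, 5.47]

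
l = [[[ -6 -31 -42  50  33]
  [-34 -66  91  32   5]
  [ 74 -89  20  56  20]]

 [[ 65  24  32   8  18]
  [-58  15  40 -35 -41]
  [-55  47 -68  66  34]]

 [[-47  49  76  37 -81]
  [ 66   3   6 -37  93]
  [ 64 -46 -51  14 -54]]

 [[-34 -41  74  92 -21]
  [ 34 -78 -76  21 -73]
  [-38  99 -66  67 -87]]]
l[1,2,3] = 66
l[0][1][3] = 32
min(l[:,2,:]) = -89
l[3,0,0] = -34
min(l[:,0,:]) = -81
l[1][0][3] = 8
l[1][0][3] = 8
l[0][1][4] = 5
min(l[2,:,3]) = -37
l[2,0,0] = -47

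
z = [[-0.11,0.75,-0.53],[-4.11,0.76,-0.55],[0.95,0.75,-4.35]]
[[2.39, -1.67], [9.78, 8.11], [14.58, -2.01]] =z @ [[-1.83, -2.45], [0.30, -3.0], [-3.7, -0.59]]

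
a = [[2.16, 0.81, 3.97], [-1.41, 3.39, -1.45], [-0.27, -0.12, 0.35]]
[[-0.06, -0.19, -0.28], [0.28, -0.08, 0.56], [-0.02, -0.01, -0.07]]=a @ [[0.0, -0.0, 0.04], [0.07, -0.04, 0.13], [-0.03, -0.04, -0.12]]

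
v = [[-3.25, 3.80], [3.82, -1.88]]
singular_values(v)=[6.44, 1.31]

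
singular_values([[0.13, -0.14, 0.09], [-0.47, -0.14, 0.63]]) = [0.8, 0.21]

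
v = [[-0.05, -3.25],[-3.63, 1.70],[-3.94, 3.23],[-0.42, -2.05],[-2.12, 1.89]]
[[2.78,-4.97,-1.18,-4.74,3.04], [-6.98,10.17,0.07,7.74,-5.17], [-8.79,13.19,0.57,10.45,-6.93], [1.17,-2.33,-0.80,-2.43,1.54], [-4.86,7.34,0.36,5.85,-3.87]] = v @ [[1.51, -2.07, 0.15, -1.44, 0.98], [-0.88, 1.56, 0.36, 1.48, -0.95]]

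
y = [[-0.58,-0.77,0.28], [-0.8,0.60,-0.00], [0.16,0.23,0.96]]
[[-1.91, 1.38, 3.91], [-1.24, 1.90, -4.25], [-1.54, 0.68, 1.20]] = y@[[1.83,-2.20,1.36], [0.38,0.24,-5.27], [-2.0,1.02,2.29]]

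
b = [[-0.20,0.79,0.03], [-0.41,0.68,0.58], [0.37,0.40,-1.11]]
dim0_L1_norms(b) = [0.98, 1.87, 1.72]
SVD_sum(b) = [[-0.10, 0.04, 0.21], [-0.33, 0.12, 0.71], [0.45, -0.17, -0.97]] + [[-0.11, 0.75, -0.18], [-0.08, 0.56, -0.13], [-0.08, 0.57, -0.14]] + [[0.00,0.00,0.0], [-0.00,-0.0,-0.0], [-0.00,-0.0,-0.0]]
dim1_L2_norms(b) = [0.82, 0.98, 1.24]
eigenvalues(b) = [-1.15, 0.01, 0.51]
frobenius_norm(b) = 1.78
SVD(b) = [[-0.17, -0.69, 0.71], [-0.58, -0.51, -0.63], [0.79, -0.52, -0.31]] @ diag([1.3666557111554176, 1.1371637461136335, 0.0032835485512423936]) @ [[0.41, -0.16, -0.9], [0.14, -0.96, 0.23], [0.90, 0.22, 0.38]]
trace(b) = -0.63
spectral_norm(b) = 1.37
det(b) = -0.01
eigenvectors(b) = [[0.19, -0.9, 0.71], [-0.26, -0.22, 0.63], [0.95, -0.38, 0.32]]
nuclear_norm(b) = 2.51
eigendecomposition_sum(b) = [[0.1, 0.01, -0.24], [-0.14, -0.01, 0.34], [0.50, 0.05, -1.23]] + [[0.01, -0.01, -0.01],[0.0, -0.00, -0.0],[0.01, -0.01, -0.00]] + [[-0.31, 0.79, 0.28], [-0.28, 0.7, 0.24], [-0.14, 0.35, 0.12]]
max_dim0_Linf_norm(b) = 1.11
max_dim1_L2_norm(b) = 1.24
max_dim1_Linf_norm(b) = 1.11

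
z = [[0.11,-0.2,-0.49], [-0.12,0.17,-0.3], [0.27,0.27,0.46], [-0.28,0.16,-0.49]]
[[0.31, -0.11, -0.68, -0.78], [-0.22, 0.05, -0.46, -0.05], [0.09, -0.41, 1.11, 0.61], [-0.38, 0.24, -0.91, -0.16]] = z @ [[1.17, -1.29, 1.14, -0.57], [-0.66, -0.41, 0.58, 1.10], [-0.11, 0.11, 1.40, 1.01]]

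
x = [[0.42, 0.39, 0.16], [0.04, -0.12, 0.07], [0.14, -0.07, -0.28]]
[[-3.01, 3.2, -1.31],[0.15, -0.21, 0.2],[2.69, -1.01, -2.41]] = x@[[0.9, 2.08, -5.38], [-5.51, 4.51, 0.01], [-7.77, 3.52, 5.91]]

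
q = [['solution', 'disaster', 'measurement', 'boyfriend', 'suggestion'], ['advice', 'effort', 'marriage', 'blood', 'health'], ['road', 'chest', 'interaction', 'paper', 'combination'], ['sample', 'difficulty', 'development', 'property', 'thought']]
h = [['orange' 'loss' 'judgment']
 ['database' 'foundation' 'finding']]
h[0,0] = 'orange'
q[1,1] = 'effort'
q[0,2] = 'measurement'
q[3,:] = ['sample', 'difficulty', 'development', 'property', 'thought']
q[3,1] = 'difficulty'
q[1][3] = 'blood'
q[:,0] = ['solution', 'advice', 'road', 'sample']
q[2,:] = ['road', 'chest', 'interaction', 'paper', 'combination']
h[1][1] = 'foundation'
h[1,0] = 'database'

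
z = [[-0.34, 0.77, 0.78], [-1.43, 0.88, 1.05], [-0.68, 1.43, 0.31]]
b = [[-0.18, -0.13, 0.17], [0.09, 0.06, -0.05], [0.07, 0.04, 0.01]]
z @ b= [[0.19,0.12,-0.09], [0.41,0.28,-0.28], [0.27,0.19,-0.18]]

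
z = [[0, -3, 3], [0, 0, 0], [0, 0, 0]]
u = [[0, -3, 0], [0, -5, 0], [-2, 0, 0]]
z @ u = [[-6, 15, 0], [0, 0, 0], [0, 0, 0]]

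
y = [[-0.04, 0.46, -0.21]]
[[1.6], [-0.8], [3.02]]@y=[[-0.06, 0.74, -0.34], [0.03, -0.37, 0.17], [-0.12, 1.39, -0.63]]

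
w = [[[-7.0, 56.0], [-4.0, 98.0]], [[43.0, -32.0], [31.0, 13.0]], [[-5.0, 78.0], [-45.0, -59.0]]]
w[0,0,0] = -7.0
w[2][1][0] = -45.0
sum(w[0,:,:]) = 143.0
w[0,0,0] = -7.0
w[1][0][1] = -32.0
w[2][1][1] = -59.0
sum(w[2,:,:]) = -31.0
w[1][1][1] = 13.0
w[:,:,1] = [[56.0, 98.0], [-32.0, 13.0], [78.0, -59.0]]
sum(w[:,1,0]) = -18.0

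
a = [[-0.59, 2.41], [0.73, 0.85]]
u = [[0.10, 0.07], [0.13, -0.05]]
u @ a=[[-0.01, 0.3], [-0.11, 0.27]]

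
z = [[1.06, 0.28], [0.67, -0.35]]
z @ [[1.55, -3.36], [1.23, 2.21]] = [[1.99, -2.94], [0.61, -3.02]]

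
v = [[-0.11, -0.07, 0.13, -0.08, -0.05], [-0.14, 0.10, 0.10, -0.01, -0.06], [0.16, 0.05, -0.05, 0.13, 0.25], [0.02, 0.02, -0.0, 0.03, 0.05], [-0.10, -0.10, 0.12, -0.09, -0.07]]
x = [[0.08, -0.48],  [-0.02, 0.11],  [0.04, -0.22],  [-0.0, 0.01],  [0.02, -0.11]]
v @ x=[[-0.00, 0.02], [-0.01, 0.06], [0.01, -0.09], [0.00, -0.01], [-0.00, 0.02]]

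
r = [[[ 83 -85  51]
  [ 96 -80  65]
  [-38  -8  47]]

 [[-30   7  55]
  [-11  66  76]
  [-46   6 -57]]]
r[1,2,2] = -57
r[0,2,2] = 47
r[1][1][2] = 76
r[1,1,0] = -11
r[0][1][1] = -80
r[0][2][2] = 47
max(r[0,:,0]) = 96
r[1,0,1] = 7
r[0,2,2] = 47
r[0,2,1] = -8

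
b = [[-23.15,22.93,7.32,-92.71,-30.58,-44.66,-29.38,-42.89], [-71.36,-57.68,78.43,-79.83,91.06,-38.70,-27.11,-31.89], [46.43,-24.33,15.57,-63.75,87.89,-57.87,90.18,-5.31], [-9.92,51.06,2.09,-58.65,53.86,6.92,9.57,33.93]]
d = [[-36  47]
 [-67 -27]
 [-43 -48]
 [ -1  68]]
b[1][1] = -57.68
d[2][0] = -43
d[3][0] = -1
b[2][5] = -57.87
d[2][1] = -48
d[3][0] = -1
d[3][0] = -1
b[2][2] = 15.57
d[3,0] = -1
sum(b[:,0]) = -57.99999999999999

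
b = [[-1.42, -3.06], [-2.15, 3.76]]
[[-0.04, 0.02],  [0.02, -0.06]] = b@[[0.01, 0.01], [0.01, -0.01]]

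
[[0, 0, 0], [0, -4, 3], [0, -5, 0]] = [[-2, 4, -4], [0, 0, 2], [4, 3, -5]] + [[2, -4, 4], [0, -4, 1], [-4, -8, 5]]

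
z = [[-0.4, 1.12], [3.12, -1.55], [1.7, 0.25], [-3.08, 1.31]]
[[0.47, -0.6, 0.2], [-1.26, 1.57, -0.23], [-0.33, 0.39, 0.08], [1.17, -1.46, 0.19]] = z@[[-0.24, 0.29, 0.02], [0.33, -0.43, 0.19]]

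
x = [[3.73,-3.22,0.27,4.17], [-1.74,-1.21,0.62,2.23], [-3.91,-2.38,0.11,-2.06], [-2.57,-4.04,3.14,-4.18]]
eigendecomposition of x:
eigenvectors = [[0.79+0.00j,0.12+0.36j,(0.12-0.36j),(-0.35+0j)], [(-0.4+0j),-0.11+0.42j,(-0.11-0.42j),(-0.47+0j)], [(-0.43+0j),(-0.55-0.03j),-0.55+0.03j,-0.78+0.00j], [-0.21+0.00j,(-0.6+0j),(-0.6-0j),0.22+0.00j]]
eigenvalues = [(4.09+0j), (-1.56+4.54j), (-1.56-4.54j), (-2.52+0j)]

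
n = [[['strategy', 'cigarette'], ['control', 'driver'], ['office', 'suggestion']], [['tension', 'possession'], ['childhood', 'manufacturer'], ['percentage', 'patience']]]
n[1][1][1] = 'manufacturer'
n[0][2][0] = 'office'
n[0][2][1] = 'suggestion'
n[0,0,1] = 'cigarette'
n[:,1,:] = [['control', 'driver'], ['childhood', 'manufacturer']]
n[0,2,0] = 'office'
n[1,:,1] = ['possession', 'manufacturer', 'patience']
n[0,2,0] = 'office'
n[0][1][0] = 'control'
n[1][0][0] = 'tension'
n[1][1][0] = 'childhood'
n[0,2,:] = ['office', 'suggestion']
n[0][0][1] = 'cigarette'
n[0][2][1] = 'suggestion'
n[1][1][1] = 'manufacturer'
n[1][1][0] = 'childhood'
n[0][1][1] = 'driver'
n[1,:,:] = [['tension', 'possession'], ['childhood', 'manufacturer'], ['percentage', 'patience']]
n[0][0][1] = 'cigarette'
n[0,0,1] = 'cigarette'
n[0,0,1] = 'cigarette'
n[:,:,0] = [['strategy', 'control', 'office'], ['tension', 'childhood', 'percentage']]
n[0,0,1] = 'cigarette'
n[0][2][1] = 'suggestion'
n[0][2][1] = 'suggestion'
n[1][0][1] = 'possession'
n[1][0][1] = 'possession'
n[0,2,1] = 'suggestion'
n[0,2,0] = 'office'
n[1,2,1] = 'patience'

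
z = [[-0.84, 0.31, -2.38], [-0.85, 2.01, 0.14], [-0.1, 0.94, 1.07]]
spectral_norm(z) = 2.71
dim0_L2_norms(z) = [1.2, 2.24, 2.61]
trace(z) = 2.24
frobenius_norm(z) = 3.65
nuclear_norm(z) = 5.15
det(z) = 0.00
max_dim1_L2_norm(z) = 2.54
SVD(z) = [[-0.93, -0.09, 0.35], [-0.07, -0.89, -0.44], [0.35, -0.44, 0.83]] @ diag([2.713388763981106, 2.433992786976754, 0.0007269430634132571]) @ [[0.3, -0.04, 0.95], [0.36, -0.92, -0.15], [0.88, 0.39, -0.26]]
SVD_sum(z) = [[-0.76, 0.1, -2.41], [-0.06, 0.01, -0.19], [0.29, -0.04, 0.91]] + [[-0.08,0.21,0.03], [-0.79,2.0,0.33], [-0.39,0.98,0.16]] + [[0.0, 0.0, -0.0], [-0.0, -0.0, 0.0], [0.0, 0.00, -0.00]]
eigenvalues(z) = [2.46, -0.21, -0.01]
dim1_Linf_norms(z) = [2.38, 2.01, 1.07]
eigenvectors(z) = [[-0.32, 0.91, -0.88], [0.77, 0.36, -0.39], [0.55, -0.19, 0.26]]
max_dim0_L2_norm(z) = 2.61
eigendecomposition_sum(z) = [[0.18,-0.67,-0.38], [-0.45,1.62,0.93], [-0.31,1.14,0.65]] + [[-1.06,1.03,-2.08], [-0.42,0.41,-0.83], [0.23,-0.22,0.44]] + [[0.04, -0.05, 0.09], [0.02, -0.02, 0.04], [-0.01, 0.01, -0.03]]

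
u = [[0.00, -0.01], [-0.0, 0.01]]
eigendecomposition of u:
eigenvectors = [[1.00, -0.71], [0.0, 0.71]]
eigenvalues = [0.0, 0.01]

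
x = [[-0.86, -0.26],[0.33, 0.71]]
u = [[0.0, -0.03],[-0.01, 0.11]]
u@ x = [[-0.01, -0.02],  [0.04, 0.08]]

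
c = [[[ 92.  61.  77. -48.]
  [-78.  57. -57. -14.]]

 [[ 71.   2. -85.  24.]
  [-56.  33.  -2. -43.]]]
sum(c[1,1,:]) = -68.0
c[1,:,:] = [[71.0, 2.0, -85.0, 24.0], [-56.0, 33.0, -2.0, -43.0]]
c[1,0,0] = 71.0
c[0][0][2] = 77.0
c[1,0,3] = 24.0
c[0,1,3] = -14.0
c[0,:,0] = [92.0, -78.0]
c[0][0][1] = 61.0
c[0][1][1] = 57.0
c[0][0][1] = 61.0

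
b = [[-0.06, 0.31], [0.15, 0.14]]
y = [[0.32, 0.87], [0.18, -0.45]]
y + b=[[0.26, 1.18], [0.33, -0.31]]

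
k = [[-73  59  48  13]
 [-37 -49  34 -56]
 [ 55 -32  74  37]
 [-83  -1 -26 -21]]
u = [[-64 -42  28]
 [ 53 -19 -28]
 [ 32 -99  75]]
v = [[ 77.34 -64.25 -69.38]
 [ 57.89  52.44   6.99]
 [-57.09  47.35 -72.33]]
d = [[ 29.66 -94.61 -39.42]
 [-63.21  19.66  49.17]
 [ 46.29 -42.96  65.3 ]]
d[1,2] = 49.17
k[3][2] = -26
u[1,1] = -19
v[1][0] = 57.89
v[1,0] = 57.89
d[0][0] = 29.66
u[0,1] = -42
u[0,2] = 28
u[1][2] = -28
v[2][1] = 47.35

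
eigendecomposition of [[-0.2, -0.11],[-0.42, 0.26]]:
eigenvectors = [[-0.79, 0.2], [-0.61, -0.98]]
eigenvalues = [-0.28, 0.34]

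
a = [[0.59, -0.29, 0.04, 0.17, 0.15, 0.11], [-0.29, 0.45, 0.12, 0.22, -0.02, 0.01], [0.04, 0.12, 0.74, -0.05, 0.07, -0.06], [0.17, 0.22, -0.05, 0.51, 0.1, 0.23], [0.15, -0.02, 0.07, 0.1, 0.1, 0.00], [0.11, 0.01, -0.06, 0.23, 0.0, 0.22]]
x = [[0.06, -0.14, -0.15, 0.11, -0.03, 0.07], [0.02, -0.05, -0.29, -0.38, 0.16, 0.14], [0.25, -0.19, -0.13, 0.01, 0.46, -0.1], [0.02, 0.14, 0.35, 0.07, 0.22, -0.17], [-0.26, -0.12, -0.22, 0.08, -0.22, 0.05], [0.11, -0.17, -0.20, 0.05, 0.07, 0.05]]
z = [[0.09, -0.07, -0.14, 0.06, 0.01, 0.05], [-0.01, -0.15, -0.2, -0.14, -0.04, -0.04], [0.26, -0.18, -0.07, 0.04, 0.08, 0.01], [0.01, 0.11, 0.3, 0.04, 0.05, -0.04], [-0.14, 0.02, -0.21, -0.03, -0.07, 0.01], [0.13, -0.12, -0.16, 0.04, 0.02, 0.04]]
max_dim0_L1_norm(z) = 1.08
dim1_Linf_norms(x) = [0.15, 0.38, 0.46, 0.35, 0.26, 0.2]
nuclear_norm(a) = 2.61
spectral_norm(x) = 0.71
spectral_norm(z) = 0.54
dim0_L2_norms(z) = [0.34, 0.29, 0.47, 0.17, 0.13, 0.09]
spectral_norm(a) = 0.88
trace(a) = 2.61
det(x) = 0.00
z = x @ a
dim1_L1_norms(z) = [0.42, 0.58, 0.64, 0.55, 0.48, 0.51]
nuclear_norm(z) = 1.13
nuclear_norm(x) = 2.04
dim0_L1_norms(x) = [0.72, 0.81, 1.34, 0.7, 1.16, 0.58]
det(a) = 0.00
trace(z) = -0.12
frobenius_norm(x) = 1.09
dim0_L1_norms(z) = [0.64, 0.65, 1.08, 0.35, 0.27, 0.19]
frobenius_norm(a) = 1.41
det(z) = -0.00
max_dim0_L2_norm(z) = 0.47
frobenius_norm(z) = 0.69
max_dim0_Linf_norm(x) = 0.46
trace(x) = -0.22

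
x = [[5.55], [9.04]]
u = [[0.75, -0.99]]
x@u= [[4.16, -5.49], [6.78, -8.95]]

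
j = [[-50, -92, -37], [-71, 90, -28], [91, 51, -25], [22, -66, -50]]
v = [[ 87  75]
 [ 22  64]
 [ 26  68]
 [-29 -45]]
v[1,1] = 64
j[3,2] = -50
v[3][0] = -29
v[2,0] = 26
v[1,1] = 64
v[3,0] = -29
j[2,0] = 91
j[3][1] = -66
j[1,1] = 90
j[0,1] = -92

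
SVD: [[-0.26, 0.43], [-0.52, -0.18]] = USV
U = [[-0.55, -0.84], [-0.84, 0.55]]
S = [0.58, 0.46]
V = [[0.99,-0.15],[-0.15,-0.99]]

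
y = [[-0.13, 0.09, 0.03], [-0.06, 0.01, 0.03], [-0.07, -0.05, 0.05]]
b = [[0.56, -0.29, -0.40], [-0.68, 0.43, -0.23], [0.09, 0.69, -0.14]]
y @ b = [[-0.13, 0.1, 0.03], [-0.04, 0.04, 0.02], [-0.0, 0.03, 0.03]]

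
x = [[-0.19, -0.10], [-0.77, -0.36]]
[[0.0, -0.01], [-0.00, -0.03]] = x @ [[0.07, 0.16],  [-0.14, -0.25]]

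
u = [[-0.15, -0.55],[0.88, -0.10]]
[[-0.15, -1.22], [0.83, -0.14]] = u @ [[0.95, 0.09],[0.02, 2.19]]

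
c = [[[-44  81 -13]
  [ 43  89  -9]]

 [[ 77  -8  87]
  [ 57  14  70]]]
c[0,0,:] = [-44, 81, -13]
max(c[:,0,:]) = 87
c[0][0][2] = -13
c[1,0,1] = -8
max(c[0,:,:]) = 89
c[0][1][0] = 43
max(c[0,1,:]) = 89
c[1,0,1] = -8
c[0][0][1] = 81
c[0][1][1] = 89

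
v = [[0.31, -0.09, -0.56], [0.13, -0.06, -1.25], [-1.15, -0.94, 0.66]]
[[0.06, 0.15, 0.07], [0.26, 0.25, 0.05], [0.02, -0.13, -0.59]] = v @ [[-0.20, 0.13, 0.25],  [0.06, -0.15, 0.30],  [-0.23, -0.18, -0.03]]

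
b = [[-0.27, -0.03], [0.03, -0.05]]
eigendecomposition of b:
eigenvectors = [[-0.99, 0.14], [0.14, -0.99]]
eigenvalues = [-0.27, -0.05]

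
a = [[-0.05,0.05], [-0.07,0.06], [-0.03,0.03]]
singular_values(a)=[0.12, 0.0]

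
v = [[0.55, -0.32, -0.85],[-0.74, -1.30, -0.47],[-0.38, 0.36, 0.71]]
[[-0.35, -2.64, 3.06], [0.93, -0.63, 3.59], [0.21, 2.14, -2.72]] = v @ [[-1.29,-1.10,0.9], [0.2,0.28,-2.53], [-0.5,2.29,-2.06]]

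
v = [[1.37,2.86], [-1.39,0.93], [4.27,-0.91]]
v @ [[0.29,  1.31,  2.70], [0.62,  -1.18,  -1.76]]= [[2.17, -1.58, -1.33], [0.17, -2.92, -5.39], [0.67, 6.67, 13.13]]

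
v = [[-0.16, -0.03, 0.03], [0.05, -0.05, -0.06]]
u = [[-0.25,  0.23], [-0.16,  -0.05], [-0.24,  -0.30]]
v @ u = [[0.04, -0.04], [0.01, 0.03]]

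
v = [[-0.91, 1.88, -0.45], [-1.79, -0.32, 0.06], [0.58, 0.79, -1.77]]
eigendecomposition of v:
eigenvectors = [[0.68+0.00j, 0.68-0.00j, (0.16+0j)], [0.14+0.63j, (0.14-0.63j), 0.18+0.00j], [(0.33-0.09j), 0.33+0.09j, 0.97+0.00j]]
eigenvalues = [(-0.74+1.8j), (-0.74-1.8j), (-1.53+0j)]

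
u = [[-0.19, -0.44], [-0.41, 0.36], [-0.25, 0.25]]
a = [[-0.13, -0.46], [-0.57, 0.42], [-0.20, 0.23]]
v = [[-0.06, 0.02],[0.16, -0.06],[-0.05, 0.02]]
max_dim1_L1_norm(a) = 0.99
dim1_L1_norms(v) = [0.08, 0.22, 0.07]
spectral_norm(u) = 0.68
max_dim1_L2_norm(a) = 0.71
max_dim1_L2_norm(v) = 0.17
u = v + a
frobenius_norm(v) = 0.19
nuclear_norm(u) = 1.11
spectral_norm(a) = 0.80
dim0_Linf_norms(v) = [0.16, 0.06]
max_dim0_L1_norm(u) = 1.05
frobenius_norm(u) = 0.81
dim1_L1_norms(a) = [0.59, 0.99, 0.43]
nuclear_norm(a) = 1.23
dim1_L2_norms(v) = [0.06, 0.17, 0.05]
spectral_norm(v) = 0.19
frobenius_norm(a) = 0.91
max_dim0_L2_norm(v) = 0.18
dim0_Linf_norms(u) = [0.41, 0.44]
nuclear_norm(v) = 0.19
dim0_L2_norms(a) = [0.62, 0.66]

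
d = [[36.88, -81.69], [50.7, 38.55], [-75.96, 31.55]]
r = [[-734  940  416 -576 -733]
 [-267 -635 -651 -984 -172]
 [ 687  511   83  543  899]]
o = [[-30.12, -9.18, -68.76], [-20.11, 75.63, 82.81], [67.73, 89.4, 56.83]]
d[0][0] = 36.88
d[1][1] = 38.55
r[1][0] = -267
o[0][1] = -9.18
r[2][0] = 687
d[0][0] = 36.88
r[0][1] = 940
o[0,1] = -9.18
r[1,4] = -172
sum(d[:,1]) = -11.59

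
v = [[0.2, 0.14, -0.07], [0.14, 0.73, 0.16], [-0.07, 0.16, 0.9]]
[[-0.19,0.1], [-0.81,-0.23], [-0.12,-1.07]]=v@[[-0.19, 0.18], [-1.09, -0.10], [0.05, -1.16]]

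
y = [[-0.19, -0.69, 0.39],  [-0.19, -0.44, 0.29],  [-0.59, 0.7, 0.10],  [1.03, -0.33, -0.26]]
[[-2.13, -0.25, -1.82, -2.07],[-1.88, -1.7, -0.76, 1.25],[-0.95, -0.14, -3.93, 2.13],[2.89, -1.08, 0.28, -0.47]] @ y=[[-0.61, 0.99, -0.55], [2.42, 1.10, -1.63], [4.72, -2.74, -1.36], [-0.99, -1.17, 0.96]]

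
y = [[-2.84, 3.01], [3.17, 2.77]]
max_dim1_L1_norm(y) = 5.94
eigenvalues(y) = [-4.21, 4.14]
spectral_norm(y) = 4.26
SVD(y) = [[-0.54,0.84], [0.84,0.54]] @ diag([4.26058435774565, 4.08594186577992]) @ [[0.99, 0.16],  [-0.16, 0.99]]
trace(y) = -0.07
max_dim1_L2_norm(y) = 4.21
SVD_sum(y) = [[-2.29, -0.37], [3.53, 0.58]] + [[-0.55, 3.38], [-0.36, 2.19]]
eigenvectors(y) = [[-0.91, -0.40], [0.41, -0.92]]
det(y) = -17.41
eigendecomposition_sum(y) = [[-3.52, 1.52], [1.6, -0.69]] + [[0.68,1.49],[1.57,3.46]]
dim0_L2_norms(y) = [4.26, 4.09]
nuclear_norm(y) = 8.35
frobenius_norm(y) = 5.90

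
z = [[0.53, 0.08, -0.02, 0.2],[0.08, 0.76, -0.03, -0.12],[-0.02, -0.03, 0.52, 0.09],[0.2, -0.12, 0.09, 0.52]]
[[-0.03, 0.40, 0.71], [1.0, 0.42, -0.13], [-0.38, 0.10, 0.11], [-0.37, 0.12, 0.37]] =z@[[-0.18, 0.67, 1.37], [1.27, 0.50, -0.3], [-0.62, 0.23, 0.23], [-0.24, 0.05, 0.08]]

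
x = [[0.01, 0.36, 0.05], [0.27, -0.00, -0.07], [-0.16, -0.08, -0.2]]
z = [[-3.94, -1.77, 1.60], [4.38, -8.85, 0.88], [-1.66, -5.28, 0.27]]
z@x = [[-0.77, -1.55, -0.39], [-2.49, 1.51, 0.66], [-1.49, -0.62, 0.23]]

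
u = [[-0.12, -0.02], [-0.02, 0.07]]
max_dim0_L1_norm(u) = 0.14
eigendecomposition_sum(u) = [[-0.12, -0.01], [-0.01, -0.0]] + [[0.00, -0.01], [-0.01, 0.07]]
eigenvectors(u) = [[-0.99, 0.10], [-0.1, -0.99]]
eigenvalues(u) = [-0.12, 0.07]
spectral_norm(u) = 0.12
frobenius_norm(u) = 0.14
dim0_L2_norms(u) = [0.12, 0.07]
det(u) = -0.01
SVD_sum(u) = [[-0.12, -0.01], [-0.01, -0.0]] + [[0.0, -0.01],  [-0.01, 0.07]]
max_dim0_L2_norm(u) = 0.12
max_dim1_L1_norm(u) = 0.14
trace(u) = -0.05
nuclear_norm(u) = 0.19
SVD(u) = [[-0.99, -0.10], [-0.1, 0.99]] @ diag([0.12208243919473798, 0.07208243919473799]) @ [[0.99, 0.10],[-0.1, 0.99]]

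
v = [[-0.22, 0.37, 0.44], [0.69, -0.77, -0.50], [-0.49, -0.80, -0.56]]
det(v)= -0.182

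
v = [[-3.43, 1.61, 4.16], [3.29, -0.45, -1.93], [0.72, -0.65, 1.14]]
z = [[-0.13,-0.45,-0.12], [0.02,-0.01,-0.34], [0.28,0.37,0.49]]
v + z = [[-3.56, 1.16, 4.04], [3.31, -0.46, -2.27], [1.00, -0.28, 1.63]]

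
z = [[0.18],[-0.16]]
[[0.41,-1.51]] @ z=[[0.32]]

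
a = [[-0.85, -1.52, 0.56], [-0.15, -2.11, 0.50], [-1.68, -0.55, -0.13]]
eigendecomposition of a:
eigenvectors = [[0.29-0.11j, (0.29+0.11j), (-0.43+0j)], [0.32-0.05j, (0.32+0.05j), (-0.43+0j)], [(0.89+0j), 0.89-0.00j, -0.79+0.00j]]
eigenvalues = [(-0.88+0.23j), (-0.88-0.23j), (-1.34+0j)]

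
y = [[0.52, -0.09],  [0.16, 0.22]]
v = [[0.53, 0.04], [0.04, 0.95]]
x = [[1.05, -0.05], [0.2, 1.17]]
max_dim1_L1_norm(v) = 0.99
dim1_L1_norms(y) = [0.61, 0.38]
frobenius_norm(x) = 1.59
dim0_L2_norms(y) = [0.54, 0.24]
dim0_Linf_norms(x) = [1.05, 1.17]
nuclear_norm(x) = 2.23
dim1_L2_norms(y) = [0.53, 0.27]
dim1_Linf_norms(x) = [1.05, 1.17]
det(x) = 1.24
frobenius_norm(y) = 0.59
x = v + y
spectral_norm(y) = 0.54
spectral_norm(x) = 1.21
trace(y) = 0.74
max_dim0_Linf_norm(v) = 0.95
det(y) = 0.13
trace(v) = 1.48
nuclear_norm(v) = 1.48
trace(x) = 2.22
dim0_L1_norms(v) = [0.57, 0.99]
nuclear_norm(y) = 0.78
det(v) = 0.50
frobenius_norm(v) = 1.09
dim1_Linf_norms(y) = [0.52, 0.22]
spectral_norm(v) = 0.95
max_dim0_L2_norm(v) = 0.95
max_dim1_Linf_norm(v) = 0.95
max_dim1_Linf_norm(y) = 0.52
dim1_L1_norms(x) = [1.1, 1.37]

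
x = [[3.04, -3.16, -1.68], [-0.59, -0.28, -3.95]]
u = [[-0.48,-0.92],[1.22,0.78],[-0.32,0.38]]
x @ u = [[-4.78, -5.9],[1.21, -1.18]]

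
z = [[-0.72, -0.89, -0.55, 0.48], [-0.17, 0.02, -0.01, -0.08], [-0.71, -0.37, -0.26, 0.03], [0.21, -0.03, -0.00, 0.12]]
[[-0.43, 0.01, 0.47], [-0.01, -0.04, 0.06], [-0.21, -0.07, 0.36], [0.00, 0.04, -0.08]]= z@[[-0.03, 0.09, -0.23], [0.26, -0.35, -0.43], [0.52, 0.52, -0.18], [0.14, 0.1, -0.36]]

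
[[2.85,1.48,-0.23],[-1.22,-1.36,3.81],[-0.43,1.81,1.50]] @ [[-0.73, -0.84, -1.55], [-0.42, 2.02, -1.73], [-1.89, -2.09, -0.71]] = [[-2.27, 1.08, -6.81], [-5.74, -9.69, 1.54], [-3.28, 0.88, -3.53]]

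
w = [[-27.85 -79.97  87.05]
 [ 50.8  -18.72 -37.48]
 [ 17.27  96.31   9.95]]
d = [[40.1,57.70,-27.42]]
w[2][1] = 96.31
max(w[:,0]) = 50.8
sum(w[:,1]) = -2.3799999999999955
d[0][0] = 40.1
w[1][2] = -37.48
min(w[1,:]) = -37.48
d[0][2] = -27.42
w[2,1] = 96.31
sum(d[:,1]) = 57.7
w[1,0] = 50.8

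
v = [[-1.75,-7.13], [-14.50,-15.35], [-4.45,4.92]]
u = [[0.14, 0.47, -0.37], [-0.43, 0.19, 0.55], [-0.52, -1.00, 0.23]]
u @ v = [[-5.41, -10.03], [-4.45, 2.86], [14.39, 20.19]]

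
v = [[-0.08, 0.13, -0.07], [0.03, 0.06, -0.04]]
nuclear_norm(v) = 0.23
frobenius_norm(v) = 0.19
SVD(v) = [[-0.95, -0.31], [-0.31, 0.95]] @ diag([0.17581290638395586, 0.058222177465519]) @ [[0.38, -0.81, 0.45], [0.92, 0.28, -0.28]]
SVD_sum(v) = [[-0.06, 0.14, -0.08], [-0.02, 0.04, -0.02]] + [[-0.02, -0.01, 0.01], [0.05, 0.02, -0.02]]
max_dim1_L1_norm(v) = 0.28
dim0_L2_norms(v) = [0.09, 0.14, 0.08]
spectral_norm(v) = 0.18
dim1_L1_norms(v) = [0.28, 0.13]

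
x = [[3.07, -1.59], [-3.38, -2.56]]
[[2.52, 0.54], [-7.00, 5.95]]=x @ [[1.33, -0.61], [0.98, -1.52]]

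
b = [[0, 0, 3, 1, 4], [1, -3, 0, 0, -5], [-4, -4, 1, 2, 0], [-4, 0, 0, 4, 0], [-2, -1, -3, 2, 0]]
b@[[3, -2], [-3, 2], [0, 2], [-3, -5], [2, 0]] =[[5, 1], [2, -8], [-6, -8], [-24, -12], [-9, -14]]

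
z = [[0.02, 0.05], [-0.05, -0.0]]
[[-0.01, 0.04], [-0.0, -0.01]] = z @ [[0.05, 0.17], [-0.19, 0.70]]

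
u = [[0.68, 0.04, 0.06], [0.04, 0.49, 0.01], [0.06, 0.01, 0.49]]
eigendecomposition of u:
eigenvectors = [[0.94, 0.3, 0.14], [0.19, -0.15, -0.97], [0.27, -0.94, 0.20]]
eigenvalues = [0.71, 0.47, 0.48]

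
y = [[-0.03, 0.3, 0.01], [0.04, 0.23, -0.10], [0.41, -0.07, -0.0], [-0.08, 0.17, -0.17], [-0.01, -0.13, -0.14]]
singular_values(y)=[0.48, 0.38, 0.23]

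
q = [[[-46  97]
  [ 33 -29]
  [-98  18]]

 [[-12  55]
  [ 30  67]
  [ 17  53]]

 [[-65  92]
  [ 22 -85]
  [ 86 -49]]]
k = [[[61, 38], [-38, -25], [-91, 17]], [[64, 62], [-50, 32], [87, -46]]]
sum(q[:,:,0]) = -33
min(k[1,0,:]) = 62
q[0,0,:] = [-46, 97]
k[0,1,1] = -25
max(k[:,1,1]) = 32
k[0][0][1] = 38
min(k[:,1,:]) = -50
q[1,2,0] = 17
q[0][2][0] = -98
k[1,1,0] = -50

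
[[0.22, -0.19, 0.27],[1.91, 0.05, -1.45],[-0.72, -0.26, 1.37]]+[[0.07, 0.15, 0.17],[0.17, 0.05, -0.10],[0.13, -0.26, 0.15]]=[[0.29, -0.04, 0.44], [2.08, 0.1, -1.55], [-0.59, -0.52, 1.52]]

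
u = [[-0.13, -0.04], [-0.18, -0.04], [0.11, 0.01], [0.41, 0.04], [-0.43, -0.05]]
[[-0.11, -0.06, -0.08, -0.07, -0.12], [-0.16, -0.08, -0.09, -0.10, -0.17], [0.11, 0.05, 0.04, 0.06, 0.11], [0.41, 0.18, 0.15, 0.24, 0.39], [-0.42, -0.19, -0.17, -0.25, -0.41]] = u @ [[1.08,  0.44,  0.27,  0.61,  0.97], [-0.86,  0.1,  1.10,  -0.33,  -0.12]]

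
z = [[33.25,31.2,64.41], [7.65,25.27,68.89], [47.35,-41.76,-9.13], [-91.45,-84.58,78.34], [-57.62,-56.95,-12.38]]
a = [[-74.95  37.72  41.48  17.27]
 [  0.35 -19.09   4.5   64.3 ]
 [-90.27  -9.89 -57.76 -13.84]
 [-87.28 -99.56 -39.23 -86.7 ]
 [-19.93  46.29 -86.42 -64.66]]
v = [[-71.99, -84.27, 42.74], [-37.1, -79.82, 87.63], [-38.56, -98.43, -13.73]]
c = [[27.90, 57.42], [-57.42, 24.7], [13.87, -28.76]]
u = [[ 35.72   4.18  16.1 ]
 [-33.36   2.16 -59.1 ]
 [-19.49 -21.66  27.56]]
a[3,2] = -39.23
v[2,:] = [-38.56, -98.43, -13.73]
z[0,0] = 33.25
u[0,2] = 16.1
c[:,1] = [57.42, 24.7, -28.76]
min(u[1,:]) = -59.1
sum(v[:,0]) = -147.65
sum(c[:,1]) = 53.36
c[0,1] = 57.42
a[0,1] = 37.72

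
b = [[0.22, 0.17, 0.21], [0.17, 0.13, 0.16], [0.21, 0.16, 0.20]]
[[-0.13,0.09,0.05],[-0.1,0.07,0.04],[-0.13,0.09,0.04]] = b @ [[-0.59, -0.03, 0.15], [-0.01, -0.15, -0.02], [-0.01, 0.58, 0.08]]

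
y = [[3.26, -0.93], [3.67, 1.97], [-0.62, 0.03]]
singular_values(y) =[5.03, 1.97]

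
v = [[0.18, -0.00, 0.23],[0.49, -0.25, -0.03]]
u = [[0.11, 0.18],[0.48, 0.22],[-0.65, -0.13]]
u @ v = [[0.11,  -0.04,  0.02],[0.19,  -0.06,  0.1],[-0.18,  0.03,  -0.15]]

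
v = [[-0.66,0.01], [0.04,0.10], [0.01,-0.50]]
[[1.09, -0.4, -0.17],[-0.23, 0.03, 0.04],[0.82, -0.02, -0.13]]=v @ [[-1.67, 0.60, 0.26], [-1.67, 0.06, 0.27]]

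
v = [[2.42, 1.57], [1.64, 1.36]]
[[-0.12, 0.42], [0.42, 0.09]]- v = [[-2.54, -1.15], [-1.22, -1.27]]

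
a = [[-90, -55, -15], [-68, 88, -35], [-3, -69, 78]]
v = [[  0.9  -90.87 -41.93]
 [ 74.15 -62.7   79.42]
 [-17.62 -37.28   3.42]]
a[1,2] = -35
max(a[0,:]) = -15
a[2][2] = 78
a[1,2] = -35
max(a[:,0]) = -3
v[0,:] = [0.9, -90.87, -41.93]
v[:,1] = [-90.87, -62.7, -37.28]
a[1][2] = -35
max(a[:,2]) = 78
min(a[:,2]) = -35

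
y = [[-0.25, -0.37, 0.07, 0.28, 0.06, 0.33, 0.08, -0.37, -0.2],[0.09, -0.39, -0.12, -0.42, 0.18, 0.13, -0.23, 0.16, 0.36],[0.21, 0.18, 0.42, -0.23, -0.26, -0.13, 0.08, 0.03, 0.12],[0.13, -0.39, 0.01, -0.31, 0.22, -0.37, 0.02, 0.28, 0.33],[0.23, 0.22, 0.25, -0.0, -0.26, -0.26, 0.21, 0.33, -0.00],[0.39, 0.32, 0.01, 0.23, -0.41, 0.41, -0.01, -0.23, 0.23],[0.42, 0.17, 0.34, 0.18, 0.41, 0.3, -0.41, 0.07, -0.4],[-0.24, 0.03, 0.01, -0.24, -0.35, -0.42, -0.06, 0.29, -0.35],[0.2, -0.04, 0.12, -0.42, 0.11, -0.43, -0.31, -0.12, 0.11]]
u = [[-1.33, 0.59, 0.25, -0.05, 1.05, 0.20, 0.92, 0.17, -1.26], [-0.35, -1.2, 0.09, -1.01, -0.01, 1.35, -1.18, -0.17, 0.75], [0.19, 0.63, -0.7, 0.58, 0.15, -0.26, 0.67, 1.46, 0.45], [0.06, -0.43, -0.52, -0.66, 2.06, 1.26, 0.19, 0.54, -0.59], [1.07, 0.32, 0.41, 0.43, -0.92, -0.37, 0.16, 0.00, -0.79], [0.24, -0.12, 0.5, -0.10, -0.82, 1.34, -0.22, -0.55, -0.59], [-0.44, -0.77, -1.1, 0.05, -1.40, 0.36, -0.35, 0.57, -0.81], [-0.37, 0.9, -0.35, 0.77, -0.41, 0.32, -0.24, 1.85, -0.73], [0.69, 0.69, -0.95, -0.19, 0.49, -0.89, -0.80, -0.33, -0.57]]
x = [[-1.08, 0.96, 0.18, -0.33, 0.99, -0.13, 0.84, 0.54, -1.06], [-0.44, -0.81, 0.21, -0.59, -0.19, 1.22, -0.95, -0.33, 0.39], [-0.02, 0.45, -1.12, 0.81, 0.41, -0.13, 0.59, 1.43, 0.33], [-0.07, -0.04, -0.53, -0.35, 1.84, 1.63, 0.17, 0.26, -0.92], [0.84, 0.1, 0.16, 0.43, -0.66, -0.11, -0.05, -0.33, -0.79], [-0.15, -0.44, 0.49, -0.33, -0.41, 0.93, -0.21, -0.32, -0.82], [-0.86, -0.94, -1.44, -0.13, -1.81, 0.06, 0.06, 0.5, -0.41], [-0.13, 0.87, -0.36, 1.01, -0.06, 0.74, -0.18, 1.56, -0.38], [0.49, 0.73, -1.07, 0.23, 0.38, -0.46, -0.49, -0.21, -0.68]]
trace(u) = -2.54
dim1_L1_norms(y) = [2.01, 2.08, 1.66, 2.06, 1.76, 2.24, 2.7, 1.99, 1.86]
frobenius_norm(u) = 6.75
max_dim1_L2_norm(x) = 2.72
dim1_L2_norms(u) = [2.41, 2.53, 2.03, 2.72, 1.8, 1.87, 2.28, 2.44, 2.0]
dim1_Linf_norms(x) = [1.08, 1.22, 1.43, 1.84, 0.84, 0.93, 1.81, 1.56, 1.07]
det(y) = 0.00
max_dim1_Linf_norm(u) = 2.06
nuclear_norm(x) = 16.02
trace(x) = -2.15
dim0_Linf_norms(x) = [1.08, 0.96, 1.44, 1.01, 1.84, 1.63, 0.95, 1.56, 1.06]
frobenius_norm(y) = 2.36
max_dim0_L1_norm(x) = 6.75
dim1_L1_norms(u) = [5.82, 6.11, 5.09, 6.31, 4.47, 4.48, 5.85, 5.94, 5.6]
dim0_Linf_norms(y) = [0.42, 0.39, 0.42, 0.42, 0.41, 0.43, 0.41, 0.37, 0.4]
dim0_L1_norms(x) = [4.08, 5.34, 5.56, 4.21, 6.75, 5.41, 3.54, 5.48, 5.78]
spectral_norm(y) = 1.35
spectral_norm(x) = 3.59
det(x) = -0.00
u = y + x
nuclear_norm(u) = 17.61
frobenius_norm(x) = 6.45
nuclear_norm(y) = 5.99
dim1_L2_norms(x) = [2.31, 1.98, 2.19, 2.72, 1.45, 1.55, 2.72, 2.26, 1.75]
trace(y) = -0.39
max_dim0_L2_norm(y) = 0.98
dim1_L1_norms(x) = [6.11, 5.13, 5.29, 5.81, 3.47, 4.1, 6.21, 5.29, 4.74]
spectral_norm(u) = 3.56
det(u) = 35.79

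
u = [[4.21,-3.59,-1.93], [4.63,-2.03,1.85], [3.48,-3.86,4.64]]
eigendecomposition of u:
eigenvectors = [[-0.64+0.00j, -0.64-0.00j, -0.73+0.00j], [-0.31+0.53j, -0.31-0.53j, -0.47+0.00j], [(-0.22+0.4j), -0.22-0.40j, (0.49+0j)]]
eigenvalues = [(1.82+4.14j), (1.82-4.14j), (3.19+0j)]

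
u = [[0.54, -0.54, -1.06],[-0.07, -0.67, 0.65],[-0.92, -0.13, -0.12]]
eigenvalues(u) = [(1.32+0j), (-0.79+0.43j), (-0.79-0.43j)]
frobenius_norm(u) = 1.86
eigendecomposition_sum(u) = [[0.84+0.00j, (-0.18-0j), (-0.7+0j)], [(-0.2-0j), 0.04+0.00j, (0.17-0j)], [(-0.52-0j), (0.11+0j), 0.43-0.00j]] + [[(-0.15+0.06j), -0.18-0.20j, -0.18+0.17j],[(0.06+0.26j), -0.36+0.25j, (0.24+0.32j)],[-0.20+0.00j, -0.12-0.30j, -0.28+0.12j]] + [[-0.15-0.06j, (-0.18+0.2j), -0.18-0.17j], [0.06-0.26j, (-0.36-0.25j), 0.24-0.32j], [-0.20-0.00j, (-0.12+0.3j), -0.28-0.12j]]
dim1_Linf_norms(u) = [1.06, 0.67, 0.92]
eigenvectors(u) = [[0.83+0.00j, 0.05+0.44j, 0.05-0.44j], [(-0.2+0j), 0.72+0.00j, (0.72-0j)], [-0.51+0.00j, -0.12+0.52j, -0.12-0.52j]]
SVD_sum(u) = [[0.69, -0.21, -1.03], [-0.25, 0.08, 0.38], [-0.21, 0.06, 0.32]] + [[-0.05, 0.01, -0.04], [0.37, -0.10, 0.27], [-0.60, 0.17, -0.44]] + [[-0.10, -0.35, 0.00], [-0.18, -0.64, 0.01], [-0.10, -0.36, 0.0]]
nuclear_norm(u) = 3.14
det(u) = 1.06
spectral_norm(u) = 1.39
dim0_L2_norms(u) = [1.07, 0.87, 1.25]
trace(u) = -0.25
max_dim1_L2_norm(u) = 1.31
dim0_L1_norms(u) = [1.53, 1.34, 1.83]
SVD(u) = [[-0.90, 0.07, 0.43], [0.33, -0.52, 0.79], [0.28, 0.85, 0.44]] @ diag([1.3904179933914895, 0.8984409475655154, 0.8487294429856688]) @ [[-0.55, 0.16, 0.82], [-0.79, 0.22, -0.58], [-0.27, -0.96, 0.01]]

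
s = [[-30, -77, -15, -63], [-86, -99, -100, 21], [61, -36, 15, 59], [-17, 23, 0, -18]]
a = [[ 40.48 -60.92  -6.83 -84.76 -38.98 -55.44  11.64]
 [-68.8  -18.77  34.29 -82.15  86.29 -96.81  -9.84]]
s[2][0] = 61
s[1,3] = 21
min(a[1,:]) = -96.81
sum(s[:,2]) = -100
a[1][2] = 34.29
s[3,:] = [-17, 23, 0, -18]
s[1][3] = 21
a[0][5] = -55.44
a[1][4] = 86.29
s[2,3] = 59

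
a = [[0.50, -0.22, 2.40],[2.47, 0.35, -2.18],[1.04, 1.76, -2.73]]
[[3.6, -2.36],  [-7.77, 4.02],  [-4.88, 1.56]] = a @ [[-1.6, 0.72],[1.18, -1.51],[1.94, -1.27]]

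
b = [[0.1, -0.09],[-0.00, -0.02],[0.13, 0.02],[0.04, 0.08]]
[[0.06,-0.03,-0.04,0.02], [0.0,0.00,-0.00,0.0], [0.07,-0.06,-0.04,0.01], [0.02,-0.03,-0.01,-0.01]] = b@[[0.55, -0.44, -0.32, 0.07],[-0.04, -0.15, 0.08, -0.10]]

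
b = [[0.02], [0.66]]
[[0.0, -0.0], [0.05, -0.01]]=b@ [[0.08, -0.02]]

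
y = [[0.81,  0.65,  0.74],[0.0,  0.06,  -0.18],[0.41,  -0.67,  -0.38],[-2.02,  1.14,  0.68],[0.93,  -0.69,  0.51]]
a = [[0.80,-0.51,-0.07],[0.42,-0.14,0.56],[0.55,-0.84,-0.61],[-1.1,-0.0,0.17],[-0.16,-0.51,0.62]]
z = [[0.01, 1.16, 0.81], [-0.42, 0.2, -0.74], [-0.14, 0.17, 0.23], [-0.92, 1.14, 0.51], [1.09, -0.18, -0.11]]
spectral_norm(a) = 1.71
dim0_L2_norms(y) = [2.4, 1.63, 1.2]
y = a + z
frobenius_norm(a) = 2.17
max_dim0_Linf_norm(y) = 2.02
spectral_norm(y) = 2.73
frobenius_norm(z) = 2.55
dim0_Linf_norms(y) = [2.02, 1.14, 0.74]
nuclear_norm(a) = 3.59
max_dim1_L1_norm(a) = 2.0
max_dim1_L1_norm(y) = 3.84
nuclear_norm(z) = 4.03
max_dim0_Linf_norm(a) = 1.1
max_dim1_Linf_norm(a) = 1.1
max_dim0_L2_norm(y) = 2.4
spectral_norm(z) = 2.11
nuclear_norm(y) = 4.79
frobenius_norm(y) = 3.14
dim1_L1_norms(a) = [1.38, 1.12, 2.0, 1.27, 1.29]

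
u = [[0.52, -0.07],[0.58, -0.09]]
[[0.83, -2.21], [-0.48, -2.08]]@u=[[-0.85, 0.14], [-1.46, 0.22]]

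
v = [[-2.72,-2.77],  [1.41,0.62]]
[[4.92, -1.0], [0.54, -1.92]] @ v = [[-14.79,-14.25],[-4.18,-2.69]]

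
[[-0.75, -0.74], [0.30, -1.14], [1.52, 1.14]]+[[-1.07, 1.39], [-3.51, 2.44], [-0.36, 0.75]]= [[-1.82, 0.65], [-3.21, 1.30], [1.16, 1.89]]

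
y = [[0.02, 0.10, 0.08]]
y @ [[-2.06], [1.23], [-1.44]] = [[-0.03]]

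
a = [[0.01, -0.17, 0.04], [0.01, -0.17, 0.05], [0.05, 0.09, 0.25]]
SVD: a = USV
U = [[0.27, -0.65, -0.71], [0.24, -0.67, 0.7], [-0.93, -0.36, -0.02]]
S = [0.27, 0.25, 0.0]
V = [[-0.15, -0.62, -0.77],[-0.13, 0.78, -0.61],[-0.98, -0.01, 0.2]]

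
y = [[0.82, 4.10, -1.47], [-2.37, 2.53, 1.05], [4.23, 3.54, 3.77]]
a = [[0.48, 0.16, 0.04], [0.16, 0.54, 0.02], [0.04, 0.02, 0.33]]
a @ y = [[0.18, 2.51, -0.39], [-1.06, 2.09, 0.41], [1.38, 1.38, 1.21]]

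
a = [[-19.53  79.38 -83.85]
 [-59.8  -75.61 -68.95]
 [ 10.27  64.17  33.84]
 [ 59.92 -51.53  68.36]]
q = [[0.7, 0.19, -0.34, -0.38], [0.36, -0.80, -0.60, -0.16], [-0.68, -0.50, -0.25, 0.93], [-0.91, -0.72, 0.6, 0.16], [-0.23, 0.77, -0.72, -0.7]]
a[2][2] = 33.84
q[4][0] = -0.23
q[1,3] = -0.164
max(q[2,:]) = 0.93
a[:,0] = [-19.53, -59.8, 10.27, 59.92]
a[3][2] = 68.36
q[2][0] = -0.684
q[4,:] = [-0.23, 0.769, -0.718, -0.703]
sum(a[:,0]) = -9.14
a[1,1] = -75.61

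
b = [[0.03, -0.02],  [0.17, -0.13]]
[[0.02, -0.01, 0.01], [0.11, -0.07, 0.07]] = b @ [[1.04, -0.72, 0.66], [0.54, -0.38, 0.34]]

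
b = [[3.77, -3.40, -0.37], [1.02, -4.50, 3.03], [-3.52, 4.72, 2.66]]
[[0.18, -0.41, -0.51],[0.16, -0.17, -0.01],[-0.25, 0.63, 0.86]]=b @ [[0.01, -0.04, -0.06], [-0.04, 0.07, 0.07], [-0.01, 0.06, 0.12]]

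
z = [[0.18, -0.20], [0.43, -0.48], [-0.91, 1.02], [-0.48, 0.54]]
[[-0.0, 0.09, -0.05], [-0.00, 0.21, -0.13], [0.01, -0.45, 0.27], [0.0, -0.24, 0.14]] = z @ [[-0.02, 0.85, -0.51], [-0.01, 0.32, -0.19]]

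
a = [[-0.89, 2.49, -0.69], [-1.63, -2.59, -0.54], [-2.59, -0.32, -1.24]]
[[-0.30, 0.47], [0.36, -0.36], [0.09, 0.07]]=a @ [[-0.0, -0.04], [-0.13, 0.17], [-0.04, -0.02]]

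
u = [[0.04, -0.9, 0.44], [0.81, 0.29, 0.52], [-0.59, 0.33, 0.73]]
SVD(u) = [[-0.02, 1.0, -0.04], [-0.99, -0.02, 0.12], [0.12, 0.04, 0.99]] @ diag([1.0054473161527773, 1.0026075200690807, 0.9947632156157084]) @ [[-0.87, -0.23, -0.43], [0.0, -0.89, 0.46], [-0.49, 0.40, 0.77]]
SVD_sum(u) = [[0.02, 0.0, 0.01], [0.87, 0.23, 0.43], [-0.11, -0.03, -0.05]] + [[0.0, -0.89, 0.46], [-0.00, 0.02, -0.01], [0.00, -0.04, 0.02]] + [[0.02, -0.02, -0.03], [-0.06, 0.05, 0.09], [-0.48, 0.4, 0.76]]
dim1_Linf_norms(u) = [0.9, 0.81, 0.73]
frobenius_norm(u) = 1.73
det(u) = 1.00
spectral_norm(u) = 1.01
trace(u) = 1.06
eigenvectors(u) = [[-0.70+0.00j,  (-0.7-0j),  -0.10+0.00j], [(-0.03+0.61j),  -0.03-0.61j,  (0.52+0j)], [-0.05-0.37j,  -0.05+0.37j,  0.85+0.00j]]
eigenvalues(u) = [(0.03+1j), (0.03-1j), (1+0j)]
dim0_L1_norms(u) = [1.44, 1.52, 1.69]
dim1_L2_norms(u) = [1.0, 1.01, 0.99]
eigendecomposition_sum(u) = [[(0.02+0.5j), (-0.43+0.04j), (0.26+0.03j)], [0.43+0.01j, 0.01+0.37j, 0.04-0.22j], [-0.26+0.05j, -0.05-0.22j, 0.00+0.14j]] + [[0.02-0.50j, (-0.43-0.04j), 0.26-0.03j], [0.43-0.01j, 0.01-0.37j, (0.04+0.22j)], [-0.26-0.05j, -0.05+0.22j, 0.00-0.14j]] + [[(0.01+0j), (-0.05-0j), (-0.08+0j)],[(-0.05-0j), (0.26+0j), 0.44-0.00j],[-0.08-0.00j, (0.44+0j), (0.72-0j)]]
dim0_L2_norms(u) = [1.0, 1.0, 1.0]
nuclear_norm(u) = 3.00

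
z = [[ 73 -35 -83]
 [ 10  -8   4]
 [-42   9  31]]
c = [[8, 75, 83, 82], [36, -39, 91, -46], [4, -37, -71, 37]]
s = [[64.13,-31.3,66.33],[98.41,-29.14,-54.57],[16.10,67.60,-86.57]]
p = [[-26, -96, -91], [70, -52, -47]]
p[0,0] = -26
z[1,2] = 4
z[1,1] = -8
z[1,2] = 4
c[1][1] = -39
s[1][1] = -29.14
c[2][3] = 37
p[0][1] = -96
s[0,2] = 66.33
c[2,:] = [4, -37, -71, 37]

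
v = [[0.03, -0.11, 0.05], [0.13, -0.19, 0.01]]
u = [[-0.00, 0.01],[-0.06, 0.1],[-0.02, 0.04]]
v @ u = [[0.01, -0.01], [0.01, -0.02]]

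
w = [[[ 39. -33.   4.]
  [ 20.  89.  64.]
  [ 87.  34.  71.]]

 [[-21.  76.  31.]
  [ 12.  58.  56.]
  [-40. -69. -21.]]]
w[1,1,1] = 58.0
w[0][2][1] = 34.0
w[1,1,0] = 12.0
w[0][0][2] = 4.0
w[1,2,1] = -69.0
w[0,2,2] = 71.0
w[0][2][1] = 34.0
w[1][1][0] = 12.0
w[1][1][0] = 12.0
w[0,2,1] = 34.0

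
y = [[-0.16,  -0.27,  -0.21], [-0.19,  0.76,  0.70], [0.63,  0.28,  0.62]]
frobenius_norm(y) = 1.45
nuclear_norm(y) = 2.05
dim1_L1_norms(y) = [0.64, 1.65, 1.53]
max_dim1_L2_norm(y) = 1.05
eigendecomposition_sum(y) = [[-0.16, -0.04, -0.00],[-0.16, -0.04, -0.0],[0.18, 0.05, 0.00]] + [[0.15, 0.00, 0.14], [-0.55, -0.02, -0.51], [0.31, 0.01, 0.29]] + [[-0.15, -0.23, -0.34], [0.53, 0.82, 1.22], [0.14, 0.22, 0.33]]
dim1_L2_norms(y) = [0.38, 1.05, 0.93]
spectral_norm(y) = 1.29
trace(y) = 1.22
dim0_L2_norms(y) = [0.68, 0.85, 0.96]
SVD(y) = [[-0.28, -0.08, 0.96], [0.75, -0.65, 0.16], [0.6, 0.76, 0.24]] @ diag([1.2855471444976319, 0.6662852847662614, 0.09712084522865504]) @ [[0.22, 0.63, 0.74], [0.92, -0.38, 0.05], [-0.32, -0.67, 0.67]]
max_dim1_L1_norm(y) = 1.65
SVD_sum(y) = [[-0.08, -0.23, -0.27], [0.21, 0.60, 0.71], [0.17, 0.49, 0.58]] + [[-0.05, 0.02, -0.00], [-0.40, 0.17, -0.02], [0.47, -0.19, 0.03]] + [[-0.03, -0.06, 0.06],  [-0.01, -0.01, 0.01],  [-0.01, -0.02, 0.02]]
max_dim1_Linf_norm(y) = 0.76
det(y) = -0.08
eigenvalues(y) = [-0.2, 0.42, 1.0]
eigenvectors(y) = [[0.55, 0.22, -0.26], [0.56, -0.85, 0.93], [-0.62, 0.48, 0.25]]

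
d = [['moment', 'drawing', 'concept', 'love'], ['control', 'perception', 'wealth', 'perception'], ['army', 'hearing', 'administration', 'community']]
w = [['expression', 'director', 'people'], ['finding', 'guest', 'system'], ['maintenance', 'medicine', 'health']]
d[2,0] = 'army'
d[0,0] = 'moment'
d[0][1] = 'drawing'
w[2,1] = 'medicine'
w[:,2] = ['people', 'system', 'health']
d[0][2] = 'concept'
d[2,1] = 'hearing'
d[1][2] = 'wealth'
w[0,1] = 'director'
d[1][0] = 'control'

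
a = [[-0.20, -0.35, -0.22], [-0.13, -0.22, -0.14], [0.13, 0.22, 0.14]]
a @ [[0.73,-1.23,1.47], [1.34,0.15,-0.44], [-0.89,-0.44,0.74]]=[[-0.42, 0.29, -0.30], [-0.27, 0.19, -0.20], [0.27, -0.19, 0.20]]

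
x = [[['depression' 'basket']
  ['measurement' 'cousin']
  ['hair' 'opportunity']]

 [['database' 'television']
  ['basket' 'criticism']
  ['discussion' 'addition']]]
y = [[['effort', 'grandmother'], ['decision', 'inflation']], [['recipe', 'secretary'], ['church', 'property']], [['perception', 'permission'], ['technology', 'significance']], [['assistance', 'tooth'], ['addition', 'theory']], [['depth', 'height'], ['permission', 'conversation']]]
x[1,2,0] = 'discussion'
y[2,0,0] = 'perception'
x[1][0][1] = 'television'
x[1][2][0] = 'discussion'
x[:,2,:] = [['hair', 'opportunity'], ['discussion', 'addition']]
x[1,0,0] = 'database'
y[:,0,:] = [['effort', 'grandmother'], ['recipe', 'secretary'], ['perception', 'permission'], ['assistance', 'tooth'], ['depth', 'height']]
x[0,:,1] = ['basket', 'cousin', 'opportunity']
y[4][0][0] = 'depth'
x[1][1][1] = 'criticism'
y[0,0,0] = 'effort'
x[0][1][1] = 'cousin'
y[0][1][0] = 'decision'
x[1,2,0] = 'discussion'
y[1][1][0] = 'church'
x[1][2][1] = 'addition'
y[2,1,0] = 'technology'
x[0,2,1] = 'opportunity'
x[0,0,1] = 'basket'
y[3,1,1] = 'theory'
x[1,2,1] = 'addition'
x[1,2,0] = 'discussion'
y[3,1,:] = ['addition', 'theory']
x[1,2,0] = 'discussion'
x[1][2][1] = 'addition'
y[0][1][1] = 'inflation'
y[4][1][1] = 'conversation'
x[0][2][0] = 'hair'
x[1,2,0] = 'discussion'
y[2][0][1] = 'permission'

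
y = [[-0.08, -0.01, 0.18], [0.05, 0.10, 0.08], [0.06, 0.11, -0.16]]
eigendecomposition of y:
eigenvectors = [[-0.25, -0.92, -0.76], [-0.89, 0.37, -0.04], [-0.37, -0.13, 0.65]]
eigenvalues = [0.15, -0.05, -0.24]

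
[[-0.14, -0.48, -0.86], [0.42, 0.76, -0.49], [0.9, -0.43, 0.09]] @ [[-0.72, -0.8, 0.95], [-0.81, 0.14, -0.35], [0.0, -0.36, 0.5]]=[[0.49, 0.35, -0.40], [-0.92, -0.05, -0.11], [-0.30, -0.81, 1.05]]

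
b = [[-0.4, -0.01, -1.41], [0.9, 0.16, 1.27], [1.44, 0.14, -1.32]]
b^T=[[-0.4,0.90,1.44], [-0.01,0.16,0.14], [-1.41,1.27,-1.32]]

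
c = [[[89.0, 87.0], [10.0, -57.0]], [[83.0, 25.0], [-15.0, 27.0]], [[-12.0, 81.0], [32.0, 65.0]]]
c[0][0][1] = 87.0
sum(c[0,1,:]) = -47.0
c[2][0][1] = 81.0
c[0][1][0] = 10.0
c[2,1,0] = 32.0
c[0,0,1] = 87.0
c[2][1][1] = 65.0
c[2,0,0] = -12.0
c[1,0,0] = 83.0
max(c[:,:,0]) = 89.0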